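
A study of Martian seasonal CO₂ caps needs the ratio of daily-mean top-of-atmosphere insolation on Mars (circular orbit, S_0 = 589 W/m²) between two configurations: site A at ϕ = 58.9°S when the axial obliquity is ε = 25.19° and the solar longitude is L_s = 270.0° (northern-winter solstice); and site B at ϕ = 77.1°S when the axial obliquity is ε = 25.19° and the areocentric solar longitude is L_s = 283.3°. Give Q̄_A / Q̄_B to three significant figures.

— Configuration A (ϕ=-58.9°):
Solar declination: sin δ = sin ε · sin L_s = sin 25.19° × sin 270.0° = -0.42562, so δ = -25.190°.
cos h₀ = −tan(-58.9°) tan(-25.190°) = -0.7797, h₀ = 2.4650 rad.
Bracket: h₀ sin ϕ sin δ + cos ϕ cos δ sin h₀ = 2.4650×-0.85627×-0.42562 + 0.51653×0.90490×0.62614 = 0.898358 + 0.292663 = 1.191021.
Q̄ = (S_0/π) × [bracket] = (589/π) × 1.191021 = 223.30 W/m².
— Configuration B (ϕ=-77.1°):
sin δ = sin 25.19° × sin 283.3° = -0.41421, so δ = -24.469°.
cos h₀ = −tan(-77.1°) tan(-24.469°) = -1.9870 ≤ −1 ⇒ polar day, h₀ = π.
Bracket: h₀ sin ϕ sin δ + cos ϕ cos δ sin h₀ = 3.1416×-0.97476×-0.41421 + 0.22325×0.91018×0.00000 = 1.268438 + 0.000000 = 1.268438.
Q̄ = (S_0/π) × [bracket] = (589/π) × 1.268438 = 237.81 W/m².
Ratio Q̄_A / Q̄_B = 223.30 / 237.81 = 0.9390.

Q̄_A / Q̄_B ≈ 0.939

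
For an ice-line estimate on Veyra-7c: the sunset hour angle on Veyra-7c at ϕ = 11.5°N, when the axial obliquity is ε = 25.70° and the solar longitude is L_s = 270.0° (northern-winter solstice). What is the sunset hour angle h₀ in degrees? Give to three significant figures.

h₀ = 84.4°

Solar declination: sin δ = sin ε · sin L_s = sin 25.70° × sin 270.0° = -0.43366, so δ = -25.700°.
cos h₀ = −tan ϕ · tan δ = −tan(+11.5°) × tan(-25.700°) = 0.0979, so h₀ = 1.4727 rad = 84.38°.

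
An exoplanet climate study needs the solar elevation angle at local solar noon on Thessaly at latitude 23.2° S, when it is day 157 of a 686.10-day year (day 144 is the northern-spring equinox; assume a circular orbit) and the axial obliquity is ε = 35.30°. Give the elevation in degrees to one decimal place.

Solar longitude: λ_s = 360° × (157 − 144)/686.10 = 6.821°.
sin δ = sin 35.30° × sin 6.821° = 0.06863, so δ = +3.935°.
At local noon the hour angle is zero, so the zenith angle equals |φ − δ| = |-23.2° − (+3.935°)| = 27.135°.
Elevation = 90° − 27.135° = 62.9°.

62.9°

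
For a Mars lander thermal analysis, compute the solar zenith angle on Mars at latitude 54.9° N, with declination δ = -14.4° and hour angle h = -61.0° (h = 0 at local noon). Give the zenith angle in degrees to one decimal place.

θ_z = 86.2°

cos θ_z = sin φ sin δ + cos φ cos δ cos h = -0.203466 + 0.270010 = 0.066544.
θ_z = arccos(0.066544) = 86.2°.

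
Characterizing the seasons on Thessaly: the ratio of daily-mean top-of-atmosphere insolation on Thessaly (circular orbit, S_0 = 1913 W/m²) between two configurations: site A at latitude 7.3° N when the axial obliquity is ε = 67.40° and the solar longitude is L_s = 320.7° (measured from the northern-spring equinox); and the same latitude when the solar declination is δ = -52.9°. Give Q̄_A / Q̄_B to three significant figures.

Q̄_A / Q̄_B ≈ 1.54

— Configuration A (ϕ=+7.3°):
Solar declination: sin δ = sin ε · sin L_s = sin 67.40° × sin 320.7° = -0.58474, so δ = -35.785°.
cos h₀ = −tan(+7.3°) tan(-35.785°) = 0.0923, h₀ = 1.4783 rad.
Bracket: h₀ sin ϕ sin δ + cos ϕ cos δ sin h₀ = 1.4783×0.12706×-0.58474 + 0.99189×0.81122×0.99573 = -0.109833 + 0.801205 = 0.691372.
Q̄ = (S_0/π) × [bracket] = (1913/π) × 0.691372 = 420.99 W/m².
— Configuration B (ϕ=+7.3°):
cos h₀ = −tan(+7.3°) tan(-52.900°) = 0.1694, h₀ = 1.4006 rad.
Bracket: h₀ sin ϕ sin δ + cos ϕ cos δ sin h₀ = 1.4006×0.12706×-0.79758 + 0.99189×0.60321×0.98555 = -0.141938 + 0.589672 = 0.447734.
Q̄ = (S_0/π) × [bracket] = (1913/π) × 0.447734 = 272.64 W/m².
Ratio Q̄_A / Q̄_B = 420.99 / 272.64 = 1.544.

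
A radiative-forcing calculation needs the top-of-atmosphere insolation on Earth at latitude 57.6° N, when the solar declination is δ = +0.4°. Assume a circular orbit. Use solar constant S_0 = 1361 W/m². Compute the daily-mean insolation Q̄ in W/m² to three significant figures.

Q̄ ≈ 236 W/m²

cos h₀ = −tan(+57.6°) tan(+0.400°) = -0.0110, h₀ = 1.5818 rad.
Bracket: h₀ sin ϕ sin δ + cos ϕ cos δ sin h₀ = 1.5818×0.84433×0.00698 + 0.53583×0.99998×0.99994 = 0.009322 + 0.535787 = 0.545109.
Q̄ = (S_0/π) × [bracket] = (1361/π) × 0.545109 = 236.2 W/m².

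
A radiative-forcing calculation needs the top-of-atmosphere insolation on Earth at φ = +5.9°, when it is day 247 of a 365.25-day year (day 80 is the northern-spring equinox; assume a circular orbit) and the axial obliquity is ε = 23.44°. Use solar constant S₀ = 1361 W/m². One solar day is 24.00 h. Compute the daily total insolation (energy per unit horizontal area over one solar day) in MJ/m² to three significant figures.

Solar longitude: λ_s = 360° × (247 − 80)/365.25 = 164.600°.
sin δ = sin 23.44° × sin 164.600° = 0.10564, so δ = +6.064°.
cos H₀ = −tan(+5.9°) tan(+6.064°) = -0.0110, H₀ = 1.5818 rad.
Bracket: H₀ sin φ sin δ + cos φ cos δ sin H₀ = 1.5818×0.10279×0.10564 + 0.99470×0.99440×0.99994 = 0.017176 + 0.989070 = 1.006246.
Q̄ = (S₀/π) × [bracket] = (1361/π) × 1.006246 = 435.93 W/m².
Daily total = Q̄ × 24.00 h × 3600 s/h = 435.93 × 24.00 × 3600 / 10⁶ = 37.66 MJ/m².

37.7 MJ/m²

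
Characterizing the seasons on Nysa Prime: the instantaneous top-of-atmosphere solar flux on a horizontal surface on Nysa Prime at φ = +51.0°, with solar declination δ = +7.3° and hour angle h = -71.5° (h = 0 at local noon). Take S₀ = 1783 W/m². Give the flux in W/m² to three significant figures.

529 W/m²

cos θ_z = sin φ sin δ + cos φ cos δ cos h = 0.098748 + 0.198068 = 0.296816.
Flux = S₀ · cos θ_z = 1783 × 0.296816 = 529.2 W/m².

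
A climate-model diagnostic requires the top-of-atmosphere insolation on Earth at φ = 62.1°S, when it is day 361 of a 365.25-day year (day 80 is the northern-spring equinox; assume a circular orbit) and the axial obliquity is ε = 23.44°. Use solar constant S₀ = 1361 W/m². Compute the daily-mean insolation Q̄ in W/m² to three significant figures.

Solar longitude: λ_s = 360° × (361 − 80)/365.25 = 276.961°.
sin δ = sin 23.44° × sin 276.961° = -0.39486, so δ = -23.257°.
cos H₀ = −tan(-62.1°) tan(-23.257°) = -0.8117, H₀ = 2.5179 rad.
Bracket: H₀ sin φ sin δ + cos φ cos δ sin H₀ = 2.5179×-0.88377×-0.39486 + 0.46793×0.91874×0.58406 = 0.878660 + 0.251091 = 1.129751.
Q̄ = (S₀/π) × [bracket] = (1361/π) × 1.129751 = 489.4 W/m².

Q̄ ≈ 489 W/m²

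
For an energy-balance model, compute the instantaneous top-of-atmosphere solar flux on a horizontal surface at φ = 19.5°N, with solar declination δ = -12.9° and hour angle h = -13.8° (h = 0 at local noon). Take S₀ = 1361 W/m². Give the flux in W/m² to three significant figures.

cos θ_z = sin φ sin δ + cos φ cos δ cos h = -0.074522 + 0.892327 = 0.817805.
Flux = S₀ · cos θ_z = 1361 × 0.817805 = 1113 W/m².

1.11e+03 W/m²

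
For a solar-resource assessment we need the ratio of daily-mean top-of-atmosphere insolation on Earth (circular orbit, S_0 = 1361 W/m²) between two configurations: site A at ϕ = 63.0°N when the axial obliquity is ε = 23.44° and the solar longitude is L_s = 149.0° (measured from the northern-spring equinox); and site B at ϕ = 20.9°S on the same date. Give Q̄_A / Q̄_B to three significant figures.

Q̄_A / Q̄_B ≈ 0.958

— Configuration A (ϕ=+63.0°):
Solar declination: sin δ = sin ε · sin L_s = sin 23.44° × sin 149.0° = 0.20488, so δ = +11.822°.
cos h₀ = −tan(+63.0°) tan(+11.822°) = -0.4108, h₀ = 1.9941 rad.
Bracket: h₀ sin ϕ sin δ + cos ϕ cos δ sin h₀ = 1.9941×0.89101×0.20488 + 0.45399×0.97879×0.91172 = 0.364023 + 0.405133 = 0.769156.
Q̄ = (S_0/π) × [bracket] = (1361/π) × 0.769156 = 333.21 W/m².
— Configuration B (ϕ=-20.9°):
cos h₀ = −tan(-20.9°) tan(+11.822°) = 0.0799, h₀ = 1.4908 rad.
Bracket: h₀ sin ϕ sin δ + cos ϕ cos δ sin h₀ = 1.4908×-0.35674×0.20488 + 0.93420×0.97879×0.99680 = -0.108961 + 0.911460 = 0.802499.
Q̄ = (S_0/π) × [bracket] = (1361/π) × 0.802499 = 347.66 W/m².
Ratio Q̄_A / Q̄_B = 333.21 / 347.66 = 0.9584.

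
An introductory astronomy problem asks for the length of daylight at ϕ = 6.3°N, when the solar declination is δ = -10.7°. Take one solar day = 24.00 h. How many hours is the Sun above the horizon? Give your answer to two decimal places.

11.84 h

cos h₀ = −tan ϕ · tan δ = −tan(+6.3°) × tan(-10.700°) = 0.0209, so h₀ = 1.5499 rad = 88.80°.
Daylight = 2h₀/(2π) × 24.00 h = (1.5499/π) × 24.00 = 11.84 h.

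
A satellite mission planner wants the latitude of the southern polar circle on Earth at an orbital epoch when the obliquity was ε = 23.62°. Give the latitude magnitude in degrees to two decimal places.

The polar circle is the lowest latitude that experiences at least one full rotation of continuous darkness at the northern-summer solstice; it lies at |ϕ| = 90° − ε = 90° − 23.62° = 66.38°.

66.38°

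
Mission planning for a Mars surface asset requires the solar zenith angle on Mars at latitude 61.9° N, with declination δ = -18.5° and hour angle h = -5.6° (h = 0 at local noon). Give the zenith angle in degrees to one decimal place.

cos θ_z = sin φ sin δ + cos φ cos δ cos h = -0.279903 + 0.444540 = 0.164637.
θ_z = arccos(0.164637) = 80.5°.

θ_z = 80.5°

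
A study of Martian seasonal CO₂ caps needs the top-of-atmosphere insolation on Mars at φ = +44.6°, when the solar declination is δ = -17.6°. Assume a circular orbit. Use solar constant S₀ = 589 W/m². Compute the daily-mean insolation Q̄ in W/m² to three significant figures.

Q̄ ≈ 71.0 W/m²

cos H₀ = −tan(+44.6°) tan(-17.600°) = 0.3128, H₀ = 1.2526 rad.
Bracket: H₀ sin φ sin δ + cos φ cos δ sin H₀ = 1.2526×0.70215×-0.30237 + 0.71203×0.95319×0.94981 = -0.265938 + 0.644636 = 0.378698.
Q̄ = (S₀/π) × [bracket] = (589/π) × 0.378698 = 71.00 W/m².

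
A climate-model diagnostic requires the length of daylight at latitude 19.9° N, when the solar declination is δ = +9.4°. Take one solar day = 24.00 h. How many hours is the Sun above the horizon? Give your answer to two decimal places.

cos h₀ = −tan ϕ · tan δ = −tan(+19.9°) × tan(+9.400°) = -0.0599, so h₀ = 1.6308 rad = 93.44°.
Daylight = 2h₀/(2π) × 24.00 h = (1.6308/π) × 24.00 = 12.46 h.

12.46 h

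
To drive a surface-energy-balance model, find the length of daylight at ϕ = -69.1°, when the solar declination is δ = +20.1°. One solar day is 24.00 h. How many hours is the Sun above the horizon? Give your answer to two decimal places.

cos h₀ = −tan ϕ · tan δ = −tan(-69.1°) × tan(+20.100°) = 0.9583, so h₀ = 0.2897 rad = 16.60°.
Daylight = 2h₀/(2π) × 24.00 h = (0.2897/π) × 24.00 = 2.21 h.

2.21 h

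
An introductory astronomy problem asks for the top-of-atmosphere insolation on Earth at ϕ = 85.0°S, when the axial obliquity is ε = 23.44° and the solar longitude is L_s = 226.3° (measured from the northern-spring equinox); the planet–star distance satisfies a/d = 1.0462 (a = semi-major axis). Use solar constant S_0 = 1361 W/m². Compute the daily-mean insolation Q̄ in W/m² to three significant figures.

Q̄ ≈ 427 W/m²

Solar declination: sin δ = sin ε · sin L_s = sin 23.44° × sin 226.3° = -0.28759, so δ = -16.714°.
cos h₀ = −tan(-85.0°) tan(-16.714°) = -3.4321 ≤ −1 ⇒ polar day, h₀ = π.
Bracket: h₀ sin ϕ sin δ + cos ϕ cos δ sin h₀ = 3.1416×-0.99619×-0.28759 + 0.08716×0.95775×0.00000 = 0.900050 + 0.000000 = 0.900050.
Inverse-square distance factor (a/d)² = 1.0462² = 1.094534.
Q̄ = (S_0/π) × 1.094534 × [bracket] = (1361/π) × 1.094534 × 0.900050 = 426.8 W/m².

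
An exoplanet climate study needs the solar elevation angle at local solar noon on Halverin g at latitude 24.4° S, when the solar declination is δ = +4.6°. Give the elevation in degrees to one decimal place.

61.0°

At local noon the hour angle is zero, so the zenith angle equals |φ − δ| = |-24.4° − (+4.600°)| = 29.000°.
Elevation = 90° − 29.000° = 61.0°.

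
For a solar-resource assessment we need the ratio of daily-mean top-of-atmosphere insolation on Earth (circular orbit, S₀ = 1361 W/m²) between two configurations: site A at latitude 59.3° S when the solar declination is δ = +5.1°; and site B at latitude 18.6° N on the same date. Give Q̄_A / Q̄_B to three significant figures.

— Configuration A (φ=-59.3°):
cos H₀ = −tan(-59.3°) tan(+5.100°) = 0.1503, H₀ = 1.4199 rad.
Bracket: H₀ sin φ sin δ + cos φ cos δ sin H₀ = 1.4199×-0.85985×0.08889 + 0.51054×0.99604×0.98864 = -0.108526 + 0.502741 = 0.394215.
Q̄ = (S₀/π) × [bracket] = (1361/π) × 0.394215 = 170.78 W/m².
— Configuration B (φ=+18.6°):
cos H₀ = −tan(+18.6°) tan(+5.100°) = -0.0300, H₀ = 1.6008 rad.
Bracket: H₀ sin φ sin δ + cos φ cos δ sin H₀ = 1.6008×0.31896×0.08889 + 0.94777×0.99604×0.99955 = 0.045386 + 0.943592 = 0.988978.
Q̄ = (S₀/π) × [bracket] = (1361/π) × 0.988978 = 428.44 W/m².
Ratio Q̄_A / Q̄_B = 170.78 / 428.44 = 0.3986.

Q̄_A / Q̄_B ≈ 0.399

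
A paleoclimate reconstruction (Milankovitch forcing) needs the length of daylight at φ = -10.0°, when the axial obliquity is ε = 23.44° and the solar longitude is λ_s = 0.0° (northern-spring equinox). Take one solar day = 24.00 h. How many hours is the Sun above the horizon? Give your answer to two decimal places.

12.00 h

Solar declination: sin δ = sin ε · sin λ_s = sin 23.44° × sin 0.0° = 0.00000, so δ = +0.000°.
cos H₀ = −tan φ · tan δ = −tan(-10.0°) × tan(+0.000°) = 0.0000, so H₀ = 1.5708 rad = 90.00°.
Daylight = 2H₀/(2π) × 24.00 h = (1.5708/π) × 24.00 = 12.00 h.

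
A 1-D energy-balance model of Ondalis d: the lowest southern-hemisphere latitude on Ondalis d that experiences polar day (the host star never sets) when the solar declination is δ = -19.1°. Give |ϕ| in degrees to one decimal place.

Polar day requires cos h₀ = −tan ϕ tan δ ≤ −1, i.e. tan ϕ tan δ ≥ 1.
The boundary is |tan ϕ| · |tan δ| = 1, so |ϕ| = 90° − |δ| = 90° − 19.1° = 70.9° in the southern hemisphere.

|ϕ| = 70.9°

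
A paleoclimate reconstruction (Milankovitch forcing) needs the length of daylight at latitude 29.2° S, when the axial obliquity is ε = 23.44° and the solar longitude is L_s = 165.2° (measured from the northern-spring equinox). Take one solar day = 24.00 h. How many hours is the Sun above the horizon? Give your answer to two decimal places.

Solar declination: sin δ = sin ε · sin L_s = sin 23.44° × sin 165.2° = 0.10161, so δ = +5.832°.
cos h₀ = −tan ϕ · tan δ = −tan(-29.2°) × tan(+5.832°) = 0.0571, so h₀ = 1.5137 rad = 86.73°.
Daylight = 2h₀/(2π) × 24.00 h = (1.5137/π) × 24.00 = 11.56 h.

11.56 h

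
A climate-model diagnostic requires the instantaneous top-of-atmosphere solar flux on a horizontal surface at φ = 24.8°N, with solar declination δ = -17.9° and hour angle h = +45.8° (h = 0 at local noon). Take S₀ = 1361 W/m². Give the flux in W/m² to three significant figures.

cos θ_z = sin φ sin δ + cos φ cos δ cos h = -0.128921 + 0.602236 = 0.473315.
Flux = S₀ · cos θ_z = 1361 × 0.473315 = 644.2 W/m².

644 W/m²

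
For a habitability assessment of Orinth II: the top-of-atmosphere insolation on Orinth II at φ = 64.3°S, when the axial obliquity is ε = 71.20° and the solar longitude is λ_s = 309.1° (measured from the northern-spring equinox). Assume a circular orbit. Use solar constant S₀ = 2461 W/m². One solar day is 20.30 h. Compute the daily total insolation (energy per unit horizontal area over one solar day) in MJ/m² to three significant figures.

Solar declination: sin δ = sin ε · sin λ_s = sin 71.20° × sin 309.1° = -0.73464, so δ = -47.277°.
cos H₀ = −tan(-64.3°) tan(-47.277°) = -2.2499 ≤ −1 ⇒ polar day, H₀ = π.
Bracket: H₀ sin φ sin δ + cos φ cos δ sin H₀ = 3.1416×-0.90108×-0.73464 + 0.43366×0.67845×0.00000 = 2.079643 + 0.000000 = 2.079643.
Q̄ = (S₀/π) × [bracket] = (2461/π) × 2.079643 = 1629.1 W/m².
Daily total = Q̄ × 20.30 h × 3600 s/h = 1629.1 × 20.30 × 3600 / 10⁶ = 119.1 MJ/m².

119 MJ/m²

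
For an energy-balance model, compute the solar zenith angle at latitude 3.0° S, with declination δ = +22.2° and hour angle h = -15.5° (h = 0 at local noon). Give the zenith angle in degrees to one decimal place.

θ_z = 29.4°

cos θ_z = sin φ sin δ + cos φ cos δ cos h = -0.019775 + 0.890974 = 0.871199.
θ_z = arccos(0.871199) = 29.4°.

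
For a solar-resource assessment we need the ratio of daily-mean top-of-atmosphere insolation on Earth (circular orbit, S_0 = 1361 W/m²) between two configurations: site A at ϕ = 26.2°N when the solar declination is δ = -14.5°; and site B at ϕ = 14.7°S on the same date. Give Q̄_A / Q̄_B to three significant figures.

Q̄_A / Q̄_B ≈ 0.676

— Configuration A (ϕ=+26.2°):
cos h₀ = −tan(+26.2°) tan(-14.500°) = 0.1273, h₀ = 1.4432 rad.
Bracket: h₀ sin ϕ sin δ + cos ϕ cos δ sin h₀ = 1.4432×0.44151×-0.25038 + 0.89726×0.96815×0.99187 = -0.159539 + 0.861620 = 0.702081.
Q̄ = (S_0/π) × [bracket] = (1361/π) × 0.702081 = 304.16 W/m².
— Configuration B (ϕ=-14.7°):
cos h₀ = −tan(-14.7°) tan(-14.500°) = -0.0678, h₀ = 1.6387 rad.
Bracket: h₀ sin ϕ sin δ + cos ϕ cos δ sin h₀ = 1.6387×-0.25376×-0.25038 + 0.96727×0.96815×0.99770 = 0.104117 + 0.934309 = 1.038426.
Q̄ = (S_0/π) × [bracket] = (1361/π) × 1.038426 = 449.87 W/m².
Ratio Q̄_A / Q̄_B = 304.16 / 449.87 = 0.6761.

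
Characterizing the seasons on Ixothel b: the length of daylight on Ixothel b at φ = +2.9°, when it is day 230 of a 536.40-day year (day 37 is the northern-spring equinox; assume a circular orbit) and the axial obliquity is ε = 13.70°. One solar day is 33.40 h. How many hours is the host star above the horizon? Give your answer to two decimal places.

16.80 h

Solar longitude: λ_s = 360° × (230 − 37)/536.40 = 129.530°.
sin δ = sin 13.70° × sin 129.530° = 0.18267, so δ = +10.525°.
cos H₀ = −tan φ · tan δ = −tan(+2.9°) × tan(+10.525°) = -0.0094, so H₀ = 1.5802 rad = 90.54°.
Daylight = 2H₀/(2π) × 33.40 h = (1.5802/π) × 33.40 = 16.80 h.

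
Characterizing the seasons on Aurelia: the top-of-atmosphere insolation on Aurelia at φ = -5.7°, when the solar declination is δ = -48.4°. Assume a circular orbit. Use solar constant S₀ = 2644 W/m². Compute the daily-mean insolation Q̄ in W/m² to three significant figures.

Q̄ ≈ 658 W/m²

cos H₀ = −tan(-5.7°) tan(-48.400°) = -0.1124, H₀ = 1.6835 rad.
Bracket: H₀ sin φ sin δ + cos φ cos δ sin H₀ = 1.6835×-0.09932×-0.74780 + 0.99506×0.66393×0.99366 = 0.125036 + 0.656462 = 0.781498.
Q̄ = (S₀/π) × [bracket] = (2644/π) × 0.781498 = 657.7 W/m².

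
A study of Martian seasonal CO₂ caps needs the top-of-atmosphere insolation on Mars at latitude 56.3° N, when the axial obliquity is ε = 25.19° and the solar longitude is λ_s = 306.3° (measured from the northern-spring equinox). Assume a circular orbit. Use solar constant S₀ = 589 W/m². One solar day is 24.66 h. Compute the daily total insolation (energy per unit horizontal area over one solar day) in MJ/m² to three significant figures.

Solar declination: sin δ = sin ε · sin λ_s = sin 25.19° × sin 306.3° = -0.34302, so δ = -20.061°.
cos H₀ = −tan(+56.3°) tan(-20.061°) = 0.5476, H₀ = 0.9914 rad.
Bracket: H₀ sin φ sin δ + cos φ cos δ sin H₀ = 0.9914×0.83195×-0.34302 + 0.55484×0.93933×0.83677 = -0.282921 + 0.436106 = 0.153185.
Q̄ = (S₀/π) × [bracket] = (589/π) × 0.153185 = 28.720 W/m².
Daily total = Q̄ × 24.66 h × 3600 s/h = 28.720 × 24.66 × 3600 / 10⁶ = 2.550 MJ/m².

2.55 MJ/m²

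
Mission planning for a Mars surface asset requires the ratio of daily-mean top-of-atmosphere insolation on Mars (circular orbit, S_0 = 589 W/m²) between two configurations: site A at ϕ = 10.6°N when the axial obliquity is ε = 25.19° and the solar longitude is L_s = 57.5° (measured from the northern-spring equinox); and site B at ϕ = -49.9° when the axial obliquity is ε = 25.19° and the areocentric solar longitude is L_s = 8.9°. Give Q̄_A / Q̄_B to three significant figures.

— Configuration A (ϕ=+10.6°):
Solar declination: sin δ = sin ε · sin L_s = sin 25.19° × sin 57.5° = 0.35897, so δ = +21.037°.
cos h₀ = −tan(+10.6°) tan(+21.037°) = -0.0720, h₀ = 1.6428 rad.
Bracket: h₀ sin ϕ sin δ + cos ϕ cos δ sin h₀ = 1.6428×0.18395×0.35897 + 0.98294×0.93335×0.99741 = 0.108478 + 0.915051 = 1.023529.
Q̄ = (S_0/π) × [bracket] = (589/π) × 1.023529 = 191.90 W/m².
— Configuration B (ϕ=-49.9°):
sin δ = sin 25.19° × sin 8.9° = 0.06585, so δ = +3.776°.
cos h₀ = −tan(-49.9°) tan(+3.776°) = 0.0784, h₀ = 1.4923 rad.
Bracket: h₀ sin ϕ sin δ + cos ϕ cos δ sin h₀ = 1.4923×-0.76492×0.06585 + 0.64412×0.99783×0.99692 = -0.075167 + 0.640743 = 0.565576.
Q̄ = (S_0/π) × [bracket] = (589/π) × 0.565576 = 106.04 W/m².
Ratio Q̄_A / Q̄_B = 191.90 / 106.04 = 1.810.

Q̄_A / Q̄_B ≈ 1.81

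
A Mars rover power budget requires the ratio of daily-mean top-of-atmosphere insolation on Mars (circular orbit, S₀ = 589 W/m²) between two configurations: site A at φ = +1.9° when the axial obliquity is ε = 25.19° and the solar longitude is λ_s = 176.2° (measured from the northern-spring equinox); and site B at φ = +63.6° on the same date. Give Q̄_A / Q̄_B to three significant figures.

— Configuration A (φ=+1.9°):
Solar declination: sin δ = sin ε · sin λ_s = sin 25.19° × sin 176.2° = 0.02821, so δ = +1.616°.
cos H₀ = −tan(+1.9°) tan(+1.616°) = -0.0009, H₀ = 1.5717 rad.
Bracket: H₀ sin φ sin δ + cos φ cos δ sin H₀ = 1.5717×0.03316×0.02821 + 0.99945×0.99960×1.00000 = 0.001470 + 0.999050 = 1.000520.
Q̄ = (S₀/π) × [bracket] = (589/π) × 1.000520 = 187.58 W/m².
— Configuration B (φ=+63.6°):
cos H₀ = −tan(+63.6°) tan(+1.616°) = -0.0568, H₀ = 1.6277 rad.
Bracket: H₀ sin φ sin δ + cos φ cos δ sin H₀ = 1.6277×0.89571×0.02821 + 0.44464×0.99960×0.99838 = 0.041129 + 0.443742 = 0.484871.
Q̄ = (S₀/π) × [bracket] = (589/π) × 0.484871 = 90.906 W/m².
Ratio Q̄_A / Q̄_B = 187.58 / 90.906 = 2.063.

Q̄_A / Q̄_B ≈ 2.06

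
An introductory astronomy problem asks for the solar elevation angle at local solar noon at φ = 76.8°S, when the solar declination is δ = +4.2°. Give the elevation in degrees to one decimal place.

9.0°

At local noon the hour angle is zero, so the zenith angle equals |φ − δ| = |-76.8° − (+4.200°)| = 81.000°.
Elevation = 90° − 81.000° = 9.0°.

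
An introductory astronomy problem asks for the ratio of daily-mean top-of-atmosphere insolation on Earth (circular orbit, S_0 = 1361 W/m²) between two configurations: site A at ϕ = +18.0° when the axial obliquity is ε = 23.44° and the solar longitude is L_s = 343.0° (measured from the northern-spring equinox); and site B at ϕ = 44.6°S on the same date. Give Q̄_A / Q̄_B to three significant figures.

Q̄_A / Q̄_B ≈ 1.06

— Configuration A (ϕ=+18.0°):
Solar declination: sin δ = sin ε · sin L_s = sin 23.44° × sin 343.0° = -0.11630, so δ = -6.679°.
cos h₀ = −tan(+18.0°) tan(-6.679°) = 0.0380, h₀ = 1.5327 rad.
Bracket: h₀ sin ϕ sin δ + cos ϕ cos δ sin h₀ = 1.5327×0.30902×-0.11630 + 0.95106×0.99321×0.99928 = -0.055084 + 0.943922 = 0.888838.
Q̄ = (S_0/π) × [bracket] = (1361/π) × 0.888838 = 385.06 W/m².
— Configuration B (ϕ=-44.6°):
cos h₀ = −tan(-44.6°) tan(-6.679°) = -0.1155, h₀ = 1.6865 rad.
Bracket: h₀ sin ϕ sin δ + cos ϕ cos δ sin h₀ = 1.6865×-0.70215×-0.11630 + 0.71203×0.99321×0.99331 = 0.137720 + 0.702464 = 0.840184.
Q̄ = (S_0/π) × [bracket] = (1361/π) × 0.840184 = 363.98 W/m².
Ratio Q̄_A / Q̄_B = 385.06 / 363.98 = 1.058.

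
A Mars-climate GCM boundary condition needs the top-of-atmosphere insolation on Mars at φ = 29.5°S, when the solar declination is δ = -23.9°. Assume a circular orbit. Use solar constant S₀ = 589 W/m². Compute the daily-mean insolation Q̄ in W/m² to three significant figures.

cos H₀ = −tan(-29.5°) tan(-23.900°) = -0.2507, H₀ = 1.8242 rad.
Bracket: H₀ sin φ sin δ + cos φ cos δ sin H₀ = 1.8242×-0.49242×-0.40514 + 0.87036×0.91425×0.96806 = 0.363926 + 0.770311 = 1.134237.
Q̄ = (S₀/π) × [bracket] = (589/π) × 1.134237 = 212.7 W/m².

Q̄ ≈ 213 W/m²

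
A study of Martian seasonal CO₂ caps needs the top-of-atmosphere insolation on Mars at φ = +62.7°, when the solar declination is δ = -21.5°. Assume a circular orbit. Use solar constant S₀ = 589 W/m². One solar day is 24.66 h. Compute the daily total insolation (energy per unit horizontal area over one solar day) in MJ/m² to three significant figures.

0.781 MJ/m²

cos H₀ = −tan(+62.7°) tan(-21.500°) = 0.7632, H₀ = 0.7026 rad.
Bracket: H₀ sin φ sin δ + cos φ cos δ sin H₀ = 0.7026×0.88862×-0.36650 + 0.45865×0.93042×0.64618 = -0.228822 + 0.275749 = 0.046927.
Q̄ = (S₀/π) × [bracket] = (589/π) × 0.046927 = 8.7981 W/m².
Daily total = Q̄ × 24.66 h × 3600 s/h = 8.7981 × 24.66 × 3600 / 10⁶ = 0.7811 MJ/m².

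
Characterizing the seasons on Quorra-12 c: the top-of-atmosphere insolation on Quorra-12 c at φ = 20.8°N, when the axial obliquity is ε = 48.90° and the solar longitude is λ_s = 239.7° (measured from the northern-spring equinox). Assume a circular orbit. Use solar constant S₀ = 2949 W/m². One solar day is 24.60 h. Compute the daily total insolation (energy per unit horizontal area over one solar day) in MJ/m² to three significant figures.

Solar declination: sin δ = sin ε · sin λ_s = sin 48.90° × sin 239.7° = -0.65062, so δ = -40.589°.
cos H₀ = −tan(+20.8°) tan(-40.589°) = 0.3255, H₀ = 1.2393 rad.
Bracket: H₀ sin φ sin δ + cos φ cos δ sin H₀ = 1.2393×0.35511×-0.65062 + 0.93483×0.75940×0.94556 = -0.286330 + 0.671262 = 0.384932.
Q̄ = (S₀/π) × [bracket] = (2949/π) × 0.384932 = 361.33 W/m².
Daily total = Q̄ × 24.60 h × 3600 s/h = 361.33 × 24.60 × 3600 / 10⁶ = 32.00 MJ/m².

32.0 MJ/m²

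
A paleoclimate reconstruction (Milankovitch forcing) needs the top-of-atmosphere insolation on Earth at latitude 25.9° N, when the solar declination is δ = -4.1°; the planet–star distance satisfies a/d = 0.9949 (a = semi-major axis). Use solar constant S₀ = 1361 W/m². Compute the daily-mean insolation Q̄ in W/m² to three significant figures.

Q̄ ≈ 364 W/m²

cos H₀ = −tan(+25.9°) tan(-4.100°) = 0.0348, H₀ = 1.5360 rad.
Bracket: H₀ sin φ sin δ + cos φ cos δ sin H₀ = 1.5360×0.43680×-0.07150 + 0.89956×0.99744×0.99939 = -0.047971 + 0.896710 = 0.848739.
Inverse-square distance factor (a/d)² = 0.9949² = 0.989826.
Q̄ = (S₀/π) × 0.989826 × [bracket] = (1361/π) × 0.989826 × 0.848739 = 363.9 W/m².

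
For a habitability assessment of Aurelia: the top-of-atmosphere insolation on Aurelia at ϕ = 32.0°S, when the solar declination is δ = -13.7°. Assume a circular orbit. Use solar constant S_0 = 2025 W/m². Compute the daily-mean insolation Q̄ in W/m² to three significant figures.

Q̄ ≈ 664 W/m²

cos h₀ = −tan(-32.0°) tan(-13.700°) = -0.1523, h₀ = 1.7237 rad.
Bracket: h₀ sin ϕ sin δ + cos ϕ cos δ sin h₀ = 1.7237×-0.52992×-0.23684 + 0.84805×0.97155×0.98833 = 0.216335 + 0.814308 = 1.030643.
Q̄ = (S_0/π) × [bracket] = (2025/π) × 1.030643 = 664.3 W/m².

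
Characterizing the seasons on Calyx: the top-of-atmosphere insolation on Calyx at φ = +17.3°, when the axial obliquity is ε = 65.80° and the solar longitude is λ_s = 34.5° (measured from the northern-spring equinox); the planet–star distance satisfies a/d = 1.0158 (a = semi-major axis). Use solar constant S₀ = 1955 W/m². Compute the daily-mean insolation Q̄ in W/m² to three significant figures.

Solar declination: sin δ = sin ε · sin λ_s = sin 65.80° × sin 34.5° = 0.51663, so δ = +31.107°.
cos H₀ = −tan(+17.3°) tan(+31.107°) = -0.1879, H₀ = 1.7599 rad.
Bracket: H₀ sin φ sin δ + cos φ cos δ sin H₀ = 1.7599×0.29737×0.51663 + 0.95476×0.85621×0.98218 = 0.270374 + 0.802908 = 1.073282.
Inverse-square distance factor (a/d)² = 1.0158² = 1.031850.
Q̄ = (S₀/π) × 1.031850 × [bracket] = (1955/π) × 1.031850 × 1.073282 = 689.2 W/m².

Q̄ ≈ 689 W/m²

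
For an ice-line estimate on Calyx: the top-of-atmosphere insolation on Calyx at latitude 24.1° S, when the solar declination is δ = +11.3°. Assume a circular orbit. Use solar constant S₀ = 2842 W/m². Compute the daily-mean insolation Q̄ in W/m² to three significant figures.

cos H₀ = −tan(-24.1°) tan(+11.300°) = 0.0894, H₀ = 1.4813 rad.
Bracket: H₀ sin φ sin δ + cos φ cos δ sin H₀ = 1.4813×-0.40833×0.19595 + 0.91283×0.98061×0.99600 = -0.118522 + 0.891550 = 0.773028.
Q̄ = (S₀/π) × [bracket] = (2842/π) × 0.773028 = 699.3 W/m².

Q̄ ≈ 699 W/m²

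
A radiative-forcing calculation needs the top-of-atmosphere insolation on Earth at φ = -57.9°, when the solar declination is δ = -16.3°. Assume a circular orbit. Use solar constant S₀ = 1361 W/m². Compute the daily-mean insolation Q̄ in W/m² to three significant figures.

Q̄ ≈ 407 W/m²

cos H₀ = −tan(-57.9°) tan(-16.300°) = -0.4662, H₀ = 2.0557 rad.
Bracket: H₀ sin φ sin δ + cos φ cos δ sin H₀ = 2.0557×-0.84712×-0.28067 + 0.53140×0.95981×0.88470 = 0.488766 + 0.451235 = 0.940001.
Q̄ = (S₀/π) × [bracket] = (1361/π) × 0.940001 = 407.2 W/m².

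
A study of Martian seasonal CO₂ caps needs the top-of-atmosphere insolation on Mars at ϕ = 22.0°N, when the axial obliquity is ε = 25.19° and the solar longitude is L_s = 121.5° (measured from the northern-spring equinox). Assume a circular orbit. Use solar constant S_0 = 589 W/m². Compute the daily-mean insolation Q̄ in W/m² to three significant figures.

Solar declination: sin δ = sin ε · sin L_s = sin 25.19° × sin 121.5° = 0.36290, so δ = +21.279°.
cos h₀ = −tan(+22.0°) tan(+21.279°) = -0.1573, h₀ = 1.7288 rad.
Bracket: h₀ sin ϕ sin δ + cos ϕ cos δ sin h₀ = 1.7288×0.37461×0.36290 + 0.92718×0.93183×0.98754 = 0.235023 + 0.853209 = 1.088232.
Q̄ = (S_0/π) × [bracket] = (589/π) × 1.088232 = 204.0 W/m².

Q̄ ≈ 204 W/m²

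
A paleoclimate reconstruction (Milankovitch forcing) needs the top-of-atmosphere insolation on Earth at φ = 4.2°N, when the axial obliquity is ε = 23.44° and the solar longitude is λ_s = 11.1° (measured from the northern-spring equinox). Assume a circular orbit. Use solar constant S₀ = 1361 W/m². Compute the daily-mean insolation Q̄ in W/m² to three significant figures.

Solar declination: sin δ = sin ε · sin λ_s = sin 23.44° × sin 11.1° = 0.07658, so δ = +4.392°.
cos H₀ = −tan(+4.2°) tan(+4.392°) = -0.0056, H₀ = 1.5764 rad.
Bracket: H₀ sin φ sin δ + cos φ cos δ sin H₀ = 1.5764×0.07324×0.07658 + 0.99731×0.99706×0.99998 = 0.008842 + 0.994358 = 1.003200.
Q̄ = (S₀/π) × [bracket] = (1361/π) × 1.003200 = 434.6 W/m².

Q̄ ≈ 435 W/m²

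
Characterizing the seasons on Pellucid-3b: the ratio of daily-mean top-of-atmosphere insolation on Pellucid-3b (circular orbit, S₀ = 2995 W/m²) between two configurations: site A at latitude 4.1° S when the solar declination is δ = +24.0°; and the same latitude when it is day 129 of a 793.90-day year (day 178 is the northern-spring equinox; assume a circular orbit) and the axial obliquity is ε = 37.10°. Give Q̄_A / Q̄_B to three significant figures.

— Configuration A (φ=-4.1°):
cos H₀ = −tan(-4.1°) tan(+24.000°) = 0.0319, H₀ = 1.5389 rad.
Bracket: H₀ sin φ sin δ + cos φ cos δ sin H₀ = 1.5389×-0.07150×0.40674 + 0.99744×0.91355×0.99949 = -0.044754 + 0.910747 = 0.865993.
Q̄ = (S₀/π) × [bracket] = (2995/π) × 0.865993 = 825.58 W/m².
— Configuration B (φ=-4.1°):
Solar longitude: λ_s = 360° × (129 − 178)/793.90 = -22.219°, i.e. -22.219° + 360° = 337.781°.
sin δ = sin 37.10° × sin 337.781° = -0.22811, so δ = -13.186°.
cos H₀ = −tan(-4.1°) tan(-13.186°) = -0.0168, H₀ = 1.5876 rad.
Bracket: H₀ sin φ sin δ + cos φ cos δ sin H₀ = 1.5876×-0.07150×-0.22811 + 0.99744×0.97364×0.99986 = 0.025894 + 0.971012 = 0.996906.
Q̄ = (S₀/π) × [bracket] = (2995/π) × 0.996906 = 950.39 W/m².
Ratio Q̄_A / Q̄_B = 825.58 / 950.39 = 0.8687.

Q̄_A / Q̄_B ≈ 0.869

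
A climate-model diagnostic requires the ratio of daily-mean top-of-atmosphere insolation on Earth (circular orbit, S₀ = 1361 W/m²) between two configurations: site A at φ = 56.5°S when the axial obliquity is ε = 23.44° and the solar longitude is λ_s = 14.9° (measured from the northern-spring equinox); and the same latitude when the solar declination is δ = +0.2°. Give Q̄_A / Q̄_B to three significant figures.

Q̄_A / Q̄_B ≈ 0.770

— Configuration A (φ=-56.5°):
Solar declination: sin δ = sin ε · sin λ_s = sin 23.44° × sin 14.9° = 0.10228, so δ = +5.871°.
cos H₀ = −tan(-56.5°) tan(+5.871°) = 0.1553, H₀ = 1.4148 rad.
Bracket: H₀ sin φ sin δ + cos φ cos δ sin H₀ = 1.4148×-0.83389×0.10228 + 0.55194×0.99476×0.98786 = -0.120669 + 0.542382 = 0.421713.
Q̄ = (S₀/π) × [bracket] = (1361/π) × 0.421713 = 182.69 W/m².
— Configuration B (φ=-56.5°):
cos H₀ = −tan(-56.5°) tan(+0.200°) = 0.0053, H₀ = 1.5655 rad.
Bracket: H₀ sin φ sin δ + cos φ cos δ sin H₀ = 1.5655×-0.83389×0.00349 + 0.55194×0.99999×0.99999 = -0.004556 + 0.551929 = 0.547373.
Q̄ = (S₀/π) × [bracket] = (1361/π) × 0.547373 = 237.13 W/m².
Ratio Q̄_A / Q̄_B = 182.69 / 237.13 = 0.7704.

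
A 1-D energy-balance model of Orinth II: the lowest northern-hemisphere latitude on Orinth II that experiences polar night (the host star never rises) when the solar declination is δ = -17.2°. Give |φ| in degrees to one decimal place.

Polar night requires cos H₀ = −tan φ tan δ ≥ 1, i.e. tan φ tan δ ≤ −1.
The boundary is |tan φ| · |tan δ| = 1, so |φ| = 90° − |δ| = 90° − 17.2° = 72.8° in the northern hemisphere.

|φ| = 72.8°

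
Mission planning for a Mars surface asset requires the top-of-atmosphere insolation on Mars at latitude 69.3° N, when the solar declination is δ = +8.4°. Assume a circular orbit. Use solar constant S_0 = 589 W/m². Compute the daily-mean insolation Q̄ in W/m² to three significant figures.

cos h₀ = −tan(+69.3°) tan(+8.400°) = -0.3908, h₀ = 1.9723 rad.
Bracket: h₀ sin ϕ sin δ + cos ϕ cos δ sin h₀ = 1.9723×0.93544×0.14608 + 0.35347×0.98927×0.92048 = 0.269513 + 0.321871 = 0.591384.
Q̄ = (S_0/π) × [bracket] = (589/π) × 0.591384 = 110.9 W/m².

Q̄ ≈ 111 W/m²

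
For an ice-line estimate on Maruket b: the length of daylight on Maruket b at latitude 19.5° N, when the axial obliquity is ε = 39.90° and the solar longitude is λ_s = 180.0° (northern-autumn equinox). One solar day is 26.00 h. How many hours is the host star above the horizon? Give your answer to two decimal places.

Solar declination: sin δ = sin ε · sin λ_s = sin 39.90° × sin 180.0° = 0.00000, so δ = +0.000°.
cos H₀ = −tan φ · tan δ = −tan(+19.5°) × tan(+0.000°) = -0.0000, so H₀ = 1.5708 rad = 90.00°.
Daylight = 2H₀/(2π) × 26.00 h = (1.5708/π) × 26.00 = 13.00 h.

13.00 h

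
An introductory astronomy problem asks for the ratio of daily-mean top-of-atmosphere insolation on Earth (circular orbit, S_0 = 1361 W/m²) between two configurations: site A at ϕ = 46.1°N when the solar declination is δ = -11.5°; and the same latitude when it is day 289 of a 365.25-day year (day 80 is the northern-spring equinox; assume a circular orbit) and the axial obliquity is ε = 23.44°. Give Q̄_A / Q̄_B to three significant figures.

Q̄_A / Q̄_B ≈ 0.944

— Configuration A (ϕ=+46.1°):
cos h₀ = −tan(+46.1°) tan(-11.500°) = 0.2114, h₀ = 1.3578 rad.
Bracket: h₀ sin ϕ sin δ + cos ϕ cos δ sin h₀ = 1.3578×0.72055×-0.19937 + 0.69340×0.97992×0.97740 = -0.195056 + 0.664120 = 0.469064.
Q̄ = (S_0/π) × [bracket] = (1361/π) × 0.469064 = 203.21 W/m².
— Configuration B (ϕ=+46.1°):
Solar longitude: L_s = 360° × (289 − 80)/365.25 = 205.996°.
sin δ = sin 23.44° × sin 205.996° = -0.17435, so δ = -10.041°.
cos h₀ = −tan(+46.1°) tan(-10.041°) = 0.1840, h₀ = 1.3857 rad.
Bracket: h₀ sin ϕ sin δ + cos ϕ cos δ sin h₀ = 1.3857×0.72055×-0.17435 + 0.69340×0.98468×0.98293 = -0.174083 + 0.671122 = 0.497039.
Q̄ = (S_0/π) × [bracket] = (1361/π) × 0.497039 = 215.33 W/m².
Ratio Q̄_A / Q̄_B = 203.21 / 215.33 = 0.9437.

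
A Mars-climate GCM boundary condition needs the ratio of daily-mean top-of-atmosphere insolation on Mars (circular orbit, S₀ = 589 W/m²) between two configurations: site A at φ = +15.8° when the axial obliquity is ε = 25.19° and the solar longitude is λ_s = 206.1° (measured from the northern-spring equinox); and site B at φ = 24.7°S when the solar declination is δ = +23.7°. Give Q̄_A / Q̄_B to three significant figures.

Q̄_A / Q̄_B ≈ 1.48

— Configuration A (φ=+15.8°):
Solar declination: sin δ = sin ε · sin λ_s = sin 25.19° × sin 206.1° = -0.18725, so δ = -10.792°.
cos H₀ = −tan(+15.8°) tan(-10.792°) = 0.0539, H₀ = 1.5168 rad.
Bracket: H₀ sin φ sin δ + cos φ cos δ sin H₀ = 1.5168×0.27228×-0.18725 + 0.96222×0.98231×0.99854 = -0.077333 + 0.943818 = 0.866485.
Q̄ = (S₀/π) × [bracket] = (589/π) × 0.866485 = 162.45 W/m².
— Configuration B (φ=-24.7°):
cos H₀ = −tan(-24.7°) tan(+23.700°) = 0.2019, H₀ = 1.3675 rad.
Bracket: H₀ sin φ sin δ + cos φ cos δ sin H₀ = 1.3675×-0.41787×0.40195 + 0.90851×0.91566×0.97941 = -0.229689 + 0.814758 = 0.585069.
Q̄ = (S₀/π) × [bracket] = (589/π) × 0.585069 = 109.69 W/m².
Ratio Q̄_A / Q̄_B = 162.45 / 109.69 = 1.481.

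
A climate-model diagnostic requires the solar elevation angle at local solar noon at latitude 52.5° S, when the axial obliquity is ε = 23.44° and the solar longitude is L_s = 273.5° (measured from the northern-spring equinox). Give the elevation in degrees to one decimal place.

60.9°

Solar declination: sin δ = sin ε · sin L_s = sin 23.44° × sin 273.5° = -0.39705, so δ = -23.394°.
At local noon the hour angle is zero, so the zenith angle equals |ϕ − δ| = |-52.5° − (-23.394°)| = 29.106°.
Elevation = 90° − 29.106° = 60.9°.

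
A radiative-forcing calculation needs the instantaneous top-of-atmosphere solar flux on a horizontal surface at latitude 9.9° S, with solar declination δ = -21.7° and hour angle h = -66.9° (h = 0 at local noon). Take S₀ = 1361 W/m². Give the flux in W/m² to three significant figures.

575 W/m²

cos θ_z = sin φ sin δ + cos φ cos δ cos h = 0.063570 + 0.359105 = 0.422675.
Flux = S₀ · cos θ_z = 1361 × 0.422675 = 575.3 W/m².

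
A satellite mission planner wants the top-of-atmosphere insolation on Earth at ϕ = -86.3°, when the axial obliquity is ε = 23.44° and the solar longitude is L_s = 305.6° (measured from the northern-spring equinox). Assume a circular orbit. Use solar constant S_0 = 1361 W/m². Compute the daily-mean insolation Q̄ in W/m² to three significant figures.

Solar declination: sin δ = sin ε · sin L_s = sin 23.44° × sin 305.6° = -0.32344, so δ = -18.871°.
cos h₀ = −tan(-86.3°) tan(-18.871°) = -5.2858 ≤ −1 ⇒ polar day, h₀ = π.
Bracket: h₀ sin ϕ sin δ + cos ϕ cos δ sin h₀ = 3.1416×-0.99792×-0.32344 + 0.06453×0.94625×0.00000 = 1.014006 + 0.000000 = 1.014006.
Q̄ = (S_0/π) × [bracket] = (1361/π) × 1.014006 = 439.3 W/m².

Q̄ ≈ 439 W/m²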